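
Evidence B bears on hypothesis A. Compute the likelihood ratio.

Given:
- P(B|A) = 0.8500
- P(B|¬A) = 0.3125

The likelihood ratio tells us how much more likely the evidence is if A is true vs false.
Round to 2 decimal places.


Likelihood Ratio (LR) = P(B|A) / P(B|¬A)

LR = 0.8500 / 0.3125
   = 2.72

The evidence is 2.72 times more likely if A is true than if A is false.
Since LR > 1, the evidence supports A over ¬A.


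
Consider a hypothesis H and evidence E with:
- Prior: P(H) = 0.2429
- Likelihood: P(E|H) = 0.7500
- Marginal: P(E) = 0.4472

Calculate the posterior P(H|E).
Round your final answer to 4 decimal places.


Using Bayes' theorem:

P(H|E) = P(E|H) × P(H) / P(E)
       = 0.7500 × 0.2429 / 0.4472
       = 0.18217500 / 0.4472
       = 0.4074

The evidence strengthens our belief in H.
Prior: 0.2429 → Posterior: 0.4074


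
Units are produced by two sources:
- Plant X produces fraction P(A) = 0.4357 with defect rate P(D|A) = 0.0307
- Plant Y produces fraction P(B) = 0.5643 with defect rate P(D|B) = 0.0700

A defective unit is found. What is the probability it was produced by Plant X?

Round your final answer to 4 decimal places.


Let A = from Plant X, D = defective

Given:
- P(A) = 0.4357, P(B) = 0.5643
- P(D|A) = 0.0307, P(D|B) = 0.0700

Step 1: Find P(D)
P(D) = P(D|A)P(A) + P(D|B)P(B)
     = 0.0307 × 0.4357 + 0.0700 × 0.5643
     = 0.01337599 + 0.03950100
     = 0.05287699

Step 2: Apply Bayes' theorem
P(A|D) = P(D|A)P(A) / P(D)
       = 0.01337599 / 0.05287699
       = 0.2530


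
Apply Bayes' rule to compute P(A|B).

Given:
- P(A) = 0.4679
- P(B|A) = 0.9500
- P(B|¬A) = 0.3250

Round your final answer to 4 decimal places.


Bayes' theorem: P(A|B) = P(B|A) × P(A) / P(B)

Step 1: Calculate P(B) using law of total probability
P(B) = P(B|A)P(A) + P(B|¬A)P(¬A)
     = 0.9500 × 0.4679 + 0.3250 × 0.5321
     = 0.44450500 + 0.17293250
     = 0.61743750

Step 2: Apply Bayes' theorem
P(A|B) = P(B|A) × P(A) / P(B)
       = 0.44450500 / 0.61743750
       = 0.7199


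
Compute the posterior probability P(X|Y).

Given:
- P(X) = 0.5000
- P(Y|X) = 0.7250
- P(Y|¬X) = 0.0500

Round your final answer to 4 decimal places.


Bayes' theorem: P(X|Y) = P(Y|X) × P(X) / P(Y)

Step 1: Calculate P(Y) using law of total probability
P(Y) = P(Y|X)P(X) + P(Y|¬X)P(¬X)
     = 0.7250 × 0.5000 + 0.0500 × 0.5000
     = 0.36250000 + 0.02500000
     = 0.38750000

Step 2: Apply Bayes' theorem
P(X|Y) = P(Y|X) × P(X) / P(Y)
       = 0.36250000 / 0.38750000
       = 0.9355


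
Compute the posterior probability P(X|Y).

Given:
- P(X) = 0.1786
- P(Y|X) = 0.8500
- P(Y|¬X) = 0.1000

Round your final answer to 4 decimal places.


Bayes' theorem: P(X|Y) = P(Y|X) × P(X) / P(Y)

Step 1: Calculate P(Y) using law of total probability
P(Y) = P(Y|X)P(X) + P(Y|¬X)P(¬X)
     = 0.8500 × 0.1786 + 0.1000 × 0.8214
     = 0.15181000 + 0.08214000
     = 0.23395000

Step 2: Apply Bayes' theorem
P(X|Y) = P(Y|X) × P(X) / P(Y)
       = 0.15181000 / 0.23395000
       = 0.6489


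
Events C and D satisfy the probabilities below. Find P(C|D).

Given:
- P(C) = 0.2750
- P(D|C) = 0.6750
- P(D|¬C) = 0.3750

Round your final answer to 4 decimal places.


Bayes' theorem: P(C|D) = P(D|C) × P(C) / P(D)

Step 1: Calculate P(D) using law of total probability
P(D) = P(D|C)P(C) + P(D|¬C)P(¬C)
     = 0.6750 × 0.2750 + 0.3750 × 0.7250
     = 0.18562500 + 0.27187500
     = 0.45750000

Step 2: Apply Bayes' theorem
P(C|D) = P(D|C) × P(C) / P(D)
       = 0.18562500 / 0.45750000
       = 0.4057


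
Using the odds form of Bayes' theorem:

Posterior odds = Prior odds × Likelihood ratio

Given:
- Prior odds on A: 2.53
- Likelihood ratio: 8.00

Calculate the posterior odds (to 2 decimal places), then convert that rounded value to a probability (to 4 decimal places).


Step 1: Calculate posterior odds
Posterior odds = Prior odds × LR
               = 2.53 × 8.00
               = 20.24

Step 2: Convert to probability
P(A|E) = Posterior odds / (1 + Posterior odds)
       = 20.24 / (1 + 20.24)
       = 20.24 / 21.24
       = 0.9529

The evidence increased P(A) from 0.7167 to 0.9529.


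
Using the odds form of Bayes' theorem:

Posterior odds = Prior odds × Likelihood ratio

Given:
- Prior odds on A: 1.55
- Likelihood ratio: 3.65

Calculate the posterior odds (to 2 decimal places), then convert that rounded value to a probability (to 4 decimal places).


Step 1: Calculate posterior odds
Posterior odds = Prior odds × LR
               = 1.55 × 3.65
               = 5.66

Step 2: Convert to probability
P(A|E) = Posterior odds / (1 + Posterior odds)
       = 5.66 / (1 + 5.66)
       = 5.66 / 6.66
       = 0.8498

The evidence increased P(A) from 0.6078 to 0.8498.


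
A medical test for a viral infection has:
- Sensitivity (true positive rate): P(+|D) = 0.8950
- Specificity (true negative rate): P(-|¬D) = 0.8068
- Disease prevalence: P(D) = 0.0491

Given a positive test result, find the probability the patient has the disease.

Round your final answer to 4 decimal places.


Let D = has disease, + = positive test

Given:
- P(D) = 0.0491 (prevalence)
- P(+|D) = 0.8950 (sensitivity)
- P(-|¬D) = 0.8068 (specificity)
- P(+|¬D) = 0.1932 (false positive rate = 1 - specificity)

Step 1: Find P(+)
P(+) = P(+|D)P(D) + P(+|¬D)P(¬D)
     = 0.8950 × 0.0491 + 0.1932 × 0.9509
     = 0.04394450 + 0.18371388
     = 0.22765838

Step 2: Apply Bayes' theorem for P(D|+)
P(D|+) = P(+|D)P(D) / P(+)
       = 0.04394450 / 0.22765838
       = 0.1930


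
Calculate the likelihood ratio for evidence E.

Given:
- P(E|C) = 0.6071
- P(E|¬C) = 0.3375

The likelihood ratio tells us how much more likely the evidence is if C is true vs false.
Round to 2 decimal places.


Likelihood Ratio (LR) = P(E|C) / P(E|¬C)

LR = 0.6071 / 0.3375
   = 1.80

The evidence is 1.80 times more likely if C is true than if C is false.
Since LR > 1, the evidence supports C over ¬C.


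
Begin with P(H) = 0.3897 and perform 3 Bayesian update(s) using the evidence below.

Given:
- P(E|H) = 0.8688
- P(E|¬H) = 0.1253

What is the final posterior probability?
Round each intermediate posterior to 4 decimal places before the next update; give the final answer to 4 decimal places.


Sequential Bayesian updating:

Initial prior: P(H) = 0.3897

Update 1:
  P(E) = 0.8688 × 0.3897 + 0.1253 × 0.6103 = 0.33857136 + 0.07647059 = 0.41504195
  P(H|E) = 0.33857136 / 0.41504195 = 0.8158

Update 2:
  P(E) = 0.8688 × 0.8158 + 0.1253 × 0.1842 = 0.70876704 + 0.02308026 = 0.73184730
  P(H|E) = 0.70876704 / 0.73184730 = 0.9685

Update 3:
  P(E) = 0.8688 × 0.9685 + 0.1253 × 0.0315 = 0.84143280 + 0.00394695 = 0.84537975
  P(H|E) = 0.84143280 / 0.84537975 = 0.9953

Final posterior: 0.9953


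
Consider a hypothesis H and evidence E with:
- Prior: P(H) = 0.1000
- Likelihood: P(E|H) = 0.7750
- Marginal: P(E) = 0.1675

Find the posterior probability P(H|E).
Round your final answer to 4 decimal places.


Using Bayes' theorem:

P(H|E) = P(E|H) × P(H) / P(E)
       = 0.7750 × 0.1000 / 0.1675
       = 0.07750000 / 0.1675
       = 0.4627

The evidence strengthens our belief in H.
Prior: 0.1000 → Posterior: 0.4627


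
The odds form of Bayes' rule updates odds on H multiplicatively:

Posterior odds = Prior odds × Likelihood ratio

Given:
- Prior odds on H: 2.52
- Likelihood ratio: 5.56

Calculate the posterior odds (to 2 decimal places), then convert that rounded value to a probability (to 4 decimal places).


Step 1: Calculate posterior odds
Posterior odds = Prior odds × LR
               = 2.52 × 5.56
               = 14.01

Step 2: Convert to probability
P(H|E) = Posterior odds / (1 + Posterior odds)
       = 14.01 / (1 + 14.01)
       = 14.01 / 15.01
       = 0.9334

The evidence increased P(H) from 0.7159 to 0.9334.


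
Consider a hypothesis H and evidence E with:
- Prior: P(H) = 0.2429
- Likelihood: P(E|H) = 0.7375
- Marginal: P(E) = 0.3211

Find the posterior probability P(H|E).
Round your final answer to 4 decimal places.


Using Bayes' theorem:

P(H|E) = P(E|H) × P(H) / P(E)
       = 0.7375 × 0.2429 / 0.3211
       = 0.17913875 / 0.3211
       = 0.5579

The evidence strengthens our belief in H.
Prior: 0.2429 → Posterior: 0.5579


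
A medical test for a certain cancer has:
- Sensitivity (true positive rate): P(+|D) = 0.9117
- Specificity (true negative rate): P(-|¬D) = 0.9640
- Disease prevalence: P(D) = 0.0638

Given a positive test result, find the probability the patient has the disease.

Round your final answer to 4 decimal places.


Let D = has disease, + = positive test

Given:
- P(D) = 0.0638 (prevalence)
- P(+|D) = 0.9117 (sensitivity)
- P(-|¬D) = 0.9640 (specificity)
- P(+|¬D) = 0.0360 (false positive rate = 1 - specificity)

Step 1: Find P(+)
P(+) = P(+|D)P(D) + P(+|¬D)P(¬D)
     = 0.9117 × 0.0638 + 0.0360 × 0.9362
     = 0.05816646 + 0.03370320
     = 0.09186966

Step 2: Apply Bayes' theorem for P(D|+)
P(D|+) = P(+|D)P(D) / P(+)
       = 0.05816646 / 0.09186966
       = 0.6331


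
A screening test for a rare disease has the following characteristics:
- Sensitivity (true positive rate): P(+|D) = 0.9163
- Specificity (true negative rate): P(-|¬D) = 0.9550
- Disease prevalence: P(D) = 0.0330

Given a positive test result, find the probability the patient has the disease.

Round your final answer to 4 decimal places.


Let D = has disease, + = positive test

Given:
- P(D) = 0.0330 (prevalence)
- P(+|D) = 0.9163 (sensitivity)
- P(-|¬D) = 0.9550 (specificity)
- P(+|¬D) = 0.0450 (false positive rate = 1 - specificity)

Step 1: Find P(+)
P(+) = P(+|D)P(D) + P(+|¬D)P(¬D)
     = 0.9163 × 0.0330 + 0.0450 × 0.9670
     = 0.03023790 + 0.04351500
     = 0.07375290

Step 2: Apply Bayes' theorem for P(D|+)
P(D|+) = P(+|D)P(D) / P(+)
       = 0.03023790 / 0.07375290
       = 0.4100


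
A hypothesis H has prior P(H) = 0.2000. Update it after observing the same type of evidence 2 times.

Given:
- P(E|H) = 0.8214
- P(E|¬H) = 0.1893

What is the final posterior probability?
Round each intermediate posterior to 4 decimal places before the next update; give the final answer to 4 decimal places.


Sequential Bayesian updating:

Initial prior: P(H) = 0.2000

Update 1:
  P(E) = 0.8214 × 0.2000 + 0.1893 × 0.8000 = 0.16428000 + 0.15144000 = 0.31572000
  P(H|E) = 0.16428000 / 0.31572000 = 0.5203

Update 2:
  P(E) = 0.8214 × 0.5203 + 0.1893 × 0.4797 = 0.42737442 + 0.09080721 = 0.51818163
  P(H|E) = 0.42737442 / 0.51818163 = 0.8248

Final posterior: 0.8248


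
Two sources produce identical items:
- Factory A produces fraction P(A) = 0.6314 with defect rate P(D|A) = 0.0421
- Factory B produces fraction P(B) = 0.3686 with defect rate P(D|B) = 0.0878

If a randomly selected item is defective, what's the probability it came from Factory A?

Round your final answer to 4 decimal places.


Let A = from Factory A, D = defective

Given:
- P(A) = 0.6314, P(B) = 0.3686
- P(D|A) = 0.0421, P(D|B) = 0.0878

Step 1: Find P(D)
P(D) = P(D|A)P(A) + P(D|B)P(B)
     = 0.0421 × 0.6314 + 0.0878 × 0.3686
     = 0.02658194 + 0.03236308
     = 0.05894502

Step 2: Apply Bayes' theorem
P(A|D) = P(D|A)P(A) / P(D)
       = 0.02658194 / 0.05894502
       = 0.4510


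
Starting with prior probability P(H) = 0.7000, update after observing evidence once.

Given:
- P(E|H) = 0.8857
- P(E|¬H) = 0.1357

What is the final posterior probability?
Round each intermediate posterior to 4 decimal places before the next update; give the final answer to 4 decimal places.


Sequential Bayesian updating:

Initial prior: P(H) = 0.7000

Update 1:
  P(E) = 0.8857 × 0.7000 + 0.1357 × 0.3000 = 0.61999000 + 0.04071000 = 0.66070000
  P(H|E) = 0.61999000 / 0.66070000 = 0.9384

Final posterior: 0.9384


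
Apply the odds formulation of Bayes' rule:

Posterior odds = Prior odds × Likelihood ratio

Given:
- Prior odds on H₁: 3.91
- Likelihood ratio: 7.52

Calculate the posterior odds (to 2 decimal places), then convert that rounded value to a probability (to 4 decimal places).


Step 1: Calculate posterior odds
Posterior odds = Prior odds × LR
               = 3.91 × 7.52
               = 29.40

Step 2: Convert to probability
P(H₁|E) = Posterior odds / (1 + Posterior odds)
       = 29.40 / (1 + 29.40)
       = 29.40 / 30.40
       = 0.9671

The evidence increased P(H₁) from 0.7963 to 0.9671.


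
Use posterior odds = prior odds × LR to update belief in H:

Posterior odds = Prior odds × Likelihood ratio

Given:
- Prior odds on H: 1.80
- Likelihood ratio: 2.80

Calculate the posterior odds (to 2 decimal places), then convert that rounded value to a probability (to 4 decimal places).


Step 1: Calculate posterior odds
Posterior odds = Prior odds × LR
               = 1.80 × 2.80
               = 5.04

Step 2: Convert to probability
P(H|E) = Posterior odds / (1 + Posterior odds)
       = 5.04 / (1 + 5.04)
       = 5.04 / 6.04
       = 0.8344

The evidence increased P(H) from 0.6429 to 0.8344.


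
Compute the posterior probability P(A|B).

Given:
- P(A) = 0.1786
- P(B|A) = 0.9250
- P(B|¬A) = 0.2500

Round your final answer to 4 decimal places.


Bayes' theorem: P(A|B) = P(B|A) × P(A) / P(B)

Step 1: Calculate P(B) using law of total probability
P(B) = P(B|A)P(A) + P(B|¬A)P(¬A)
     = 0.9250 × 0.1786 + 0.2500 × 0.8214
     = 0.16520500 + 0.20535000
     = 0.37055500

Step 2: Apply Bayes' theorem
P(A|B) = P(B|A) × P(A) / P(B)
       = 0.16520500 / 0.37055500
       = 0.4458


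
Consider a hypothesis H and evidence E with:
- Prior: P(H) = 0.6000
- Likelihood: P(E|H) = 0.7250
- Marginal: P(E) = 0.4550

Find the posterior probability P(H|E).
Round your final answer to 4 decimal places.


Using Bayes' theorem:

P(H|E) = P(E|H) × P(H) / P(E)
       = 0.7250 × 0.6000 / 0.4550
       = 0.43500000 / 0.4550
       = 0.9560

The evidence strengthens our belief in H.
Prior: 0.6000 → Posterior: 0.9560


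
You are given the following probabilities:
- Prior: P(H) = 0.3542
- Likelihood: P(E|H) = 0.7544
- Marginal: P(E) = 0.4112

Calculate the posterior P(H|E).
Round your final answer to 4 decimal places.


Using Bayes' theorem:

P(H|E) = P(E|H) × P(H) / P(E)
       = 0.7544 × 0.3542 / 0.4112
       = 0.26720848 / 0.4112
       = 0.6498

The evidence strengthens our belief in H.
Prior: 0.3542 → Posterior: 0.6498


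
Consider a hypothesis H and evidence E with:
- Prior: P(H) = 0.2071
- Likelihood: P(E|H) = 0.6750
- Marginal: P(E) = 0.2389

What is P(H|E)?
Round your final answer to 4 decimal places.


Using Bayes' theorem:

P(H|E) = P(E|H) × P(H) / P(E)
       = 0.6750 × 0.2071 / 0.2389
       = 0.13979250 / 0.2389
       = 0.5852

The evidence strengthens our belief in H.
Prior: 0.2071 → Posterior: 0.5852


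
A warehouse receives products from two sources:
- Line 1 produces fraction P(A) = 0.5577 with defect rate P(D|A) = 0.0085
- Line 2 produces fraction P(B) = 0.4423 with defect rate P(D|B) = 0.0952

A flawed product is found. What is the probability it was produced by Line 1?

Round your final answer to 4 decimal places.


Let A = from Line 1, D = flawed

Given:
- P(A) = 0.5577, P(B) = 0.4423
- P(D|A) = 0.0085, P(D|B) = 0.0952

Step 1: Find P(D)
P(D) = P(D|A)P(A) + P(D|B)P(B)
     = 0.0085 × 0.5577 + 0.0952 × 0.4423
     = 0.00474045 + 0.04210696
     = 0.04684741

Step 2: Apply Bayes' theorem
P(A|D) = P(D|A)P(A) / P(D)
       = 0.00474045 / 0.04684741
       = 0.1012


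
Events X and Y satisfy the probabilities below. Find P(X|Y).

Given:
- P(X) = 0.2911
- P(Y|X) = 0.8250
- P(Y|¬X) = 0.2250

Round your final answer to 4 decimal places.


Bayes' theorem: P(X|Y) = P(Y|X) × P(X) / P(Y)

Step 1: Calculate P(Y) using law of total probability
P(Y) = P(Y|X)P(X) + P(Y|¬X)P(¬X)
     = 0.8250 × 0.2911 + 0.2250 × 0.7089
     = 0.24015750 + 0.15950250
     = 0.39966000

Step 2: Apply Bayes' theorem
P(X|Y) = P(Y|X) × P(X) / P(Y)
       = 0.24015750 / 0.39966000
       = 0.6009


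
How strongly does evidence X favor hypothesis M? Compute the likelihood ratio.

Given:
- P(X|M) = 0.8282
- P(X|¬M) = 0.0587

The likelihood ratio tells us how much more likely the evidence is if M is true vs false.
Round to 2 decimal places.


Likelihood Ratio (LR) = P(X|M) / P(X|¬M)

LR = 0.8282 / 0.0587
   = 14.11

The evidence is 14.11 times more likely if M is true than if M is false.
LR > 1, so observing X raises the odds in favor of M.


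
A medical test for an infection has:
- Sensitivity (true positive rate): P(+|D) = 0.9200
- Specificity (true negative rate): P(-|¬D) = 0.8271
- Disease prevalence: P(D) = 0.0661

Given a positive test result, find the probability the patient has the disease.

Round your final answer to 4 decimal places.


Let D = has disease, + = positive test

Given:
- P(D) = 0.0661 (prevalence)
- P(+|D) = 0.9200 (sensitivity)
- P(-|¬D) = 0.8271 (specificity)
- P(+|¬D) = 0.1729 (false positive rate = 1 - specificity)

Step 1: Find P(+)
P(+) = P(+|D)P(D) + P(+|¬D)P(¬D)
     = 0.9200 × 0.0661 + 0.1729 × 0.9339
     = 0.06081200 + 0.16147131
     = 0.22228331

Step 2: Apply Bayes' theorem for P(D|+)
P(D|+) = P(+|D)P(D) / P(+)
       = 0.06081200 / 0.22228331
       = 0.2736


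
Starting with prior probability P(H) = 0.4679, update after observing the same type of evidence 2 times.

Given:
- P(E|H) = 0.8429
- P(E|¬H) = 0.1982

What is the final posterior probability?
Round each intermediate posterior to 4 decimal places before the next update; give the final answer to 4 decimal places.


Sequential Bayesian updating:

Initial prior: P(H) = 0.4679

Update 1:
  P(E) = 0.8429 × 0.4679 + 0.1982 × 0.5321 = 0.39439291 + 0.10546222 = 0.49985513
  P(H|E) = 0.39439291 / 0.49985513 = 0.7890

Update 2:
  P(E) = 0.8429 × 0.7890 + 0.1982 × 0.2110 = 0.66504810 + 0.04182020 = 0.70686830
  P(H|E) = 0.66504810 / 0.70686830 = 0.9408

Final posterior: 0.9408


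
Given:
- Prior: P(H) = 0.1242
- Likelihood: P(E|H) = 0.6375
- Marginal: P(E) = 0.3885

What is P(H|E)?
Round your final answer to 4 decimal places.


Using Bayes' theorem:

P(H|E) = P(E|H) × P(H) / P(E)
       = 0.6375 × 0.1242 / 0.3885
       = 0.07917750 / 0.3885
       = 0.2038

The evidence strengthens our belief in H.
Prior: 0.1242 → Posterior: 0.2038


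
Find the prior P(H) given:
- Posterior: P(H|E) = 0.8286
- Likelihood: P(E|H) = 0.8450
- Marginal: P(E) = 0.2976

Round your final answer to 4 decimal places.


From Bayes' theorem: P(H|E) = P(E|H) × P(H) / P(E)

Rearranging for P(H):
P(H) = P(H|E) × P(E) / P(E|H)
     = 0.8286 × 0.2976 / 0.8450
     = 0.24659136 / 0.8450
     = 0.2918


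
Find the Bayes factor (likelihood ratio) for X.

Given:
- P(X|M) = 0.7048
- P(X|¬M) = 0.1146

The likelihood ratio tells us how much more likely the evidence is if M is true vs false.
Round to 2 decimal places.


Likelihood Ratio (LR) = P(X|M) / P(X|¬M)

LR = 0.7048 / 0.1146
   = 6.15

The evidence is 6.15 times more likely if M is true than if M is false.
Because LR exceeds 1, X is evidence for M.


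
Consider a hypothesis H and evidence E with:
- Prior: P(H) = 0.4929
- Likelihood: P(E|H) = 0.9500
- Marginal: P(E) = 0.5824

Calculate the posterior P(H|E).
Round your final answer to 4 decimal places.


Using Bayes' theorem:

P(H|E) = P(E|H) × P(H) / P(E)
       = 0.9500 × 0.4929 / 0.5824
       = 0.46825500 / 0.5824
       = 0.8040

The evidence strengthens our belief in H.
Prior: 0.4929 → Posterior: 0.8040


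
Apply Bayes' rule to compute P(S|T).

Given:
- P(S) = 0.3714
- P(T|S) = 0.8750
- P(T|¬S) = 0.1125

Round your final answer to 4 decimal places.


Bayes' theorem: P(S|T) = P(T|S) × P(S) / P(T)

Step 1: Calculate P(T) using law of total probability
P(T) = P(T|S)P(S) + P(T|¬S)P(¬S)
     = 0.8750 × 0.3714 + 0.1125 × 0.6286
     = 0.32497500 + 0.07071750
     = 0.39569250

Step 2: Apply Bayes' theorem
P(S|T) = P(T|S) × P(S) / P(T)
       = 0.32497500 / 0.39569250
       = 0.8213


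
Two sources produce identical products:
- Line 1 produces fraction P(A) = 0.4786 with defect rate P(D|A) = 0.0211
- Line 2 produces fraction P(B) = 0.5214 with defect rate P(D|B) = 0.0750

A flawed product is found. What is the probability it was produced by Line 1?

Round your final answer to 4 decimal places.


Let A = from Line 1, D = flawed

Given:
- P(A) = 0.4786, P(B) = 0.5214
- P(D|A) = 0.0211, P(D|B) = 0.0750

Step 1: Find P(D)
P(D) = P(D|A)P(A) + P(D|B)P(B)
     = 0.0211 × 0.4786 + 0.0750 × 0.5214
     = 0.01009846 + 0.03910500
     = 0.04920346

Step 2: Apply Bayes' theorem
P(A|D) = P(D|A)P(A) / P(D)
       = 0.01009846 / 0.04920346
       = 0.2052


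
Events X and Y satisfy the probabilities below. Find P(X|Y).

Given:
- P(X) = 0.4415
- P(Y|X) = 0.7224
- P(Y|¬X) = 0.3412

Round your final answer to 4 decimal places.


Bayes' theorem: P(X|Y) = P(Y|X) × P(X) / P(Y)

Step 1: Calculate P(Y) using law of total probability
P(Y) = P(Y|X)P(X) + P(Y|¬X)P(¬X)
     = 0.7224 × 0.4415 + 0.3412 × 0.5585
     = 0.31893960 + 0.19056020
     = 0.50949980

Step 2: Apply Bayes' theorem
P(X|Y) = P(Y|X) × P(X) / P(Y)
       = 0.31893960 / 0.50949980
       = 0.6260


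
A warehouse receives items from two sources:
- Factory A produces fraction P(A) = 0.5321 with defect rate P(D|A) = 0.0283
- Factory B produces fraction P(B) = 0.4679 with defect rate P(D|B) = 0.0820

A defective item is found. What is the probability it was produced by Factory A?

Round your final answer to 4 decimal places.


Let A = from Factory A, D = defective

Given:
- P(A) = 0.5321, P(B) = 0.4679
- P(D|A) = 0.0283, P(D|B) = 0.0820

Step 1: Find P(D)
P(D) = P(D|A)P(A) + P(D|B)P(B)
     = 0.0283 × 0.5321 + 0.0820 × 0.4679
     = 0.01505843 + 0.03836780
     = 0.05342623

Step 2: Apply Bayes' theorem
P(A|D) = P(D|A)P(A) / P(D)
       = 0.01505843 / 0.05342623
       = 0.2819


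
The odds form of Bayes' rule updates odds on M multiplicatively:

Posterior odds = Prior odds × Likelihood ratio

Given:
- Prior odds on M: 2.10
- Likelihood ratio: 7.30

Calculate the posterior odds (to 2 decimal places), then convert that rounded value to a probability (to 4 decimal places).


Step 1: Calculate posterior odds
Posterior odds = Prior odds × LR
               = 2.10 × 7.30
               = 15.33

Step 2: Convert to probability
P(M|E) = Posterior odds / (1 + Posterior odds)
       = 15.33 / (1 + 15.33)
       = 15.33 / 16.33
       = 0.9388

The evidence increased P(M) from 0.6774 to 0.9388.


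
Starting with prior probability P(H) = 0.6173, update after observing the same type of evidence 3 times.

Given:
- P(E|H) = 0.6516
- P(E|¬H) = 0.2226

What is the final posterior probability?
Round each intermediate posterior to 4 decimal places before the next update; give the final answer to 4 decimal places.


Sequential Bayesian updating:

Initial prior: P(H) = 0.6173

Update 1:
  P(E) = 0.6516 × 0.6173 + 0.2226 × 0.3827 = 0.40223268 + 0.08518902 = 0.48742170
  P(H|E) = 0.40223268 / 0.48742170 = 0.8252

Update 2:
  P(E) = 0.6516 × 0.8252 + 0.2226 × 0.1748 = 0.53770032 + 0.03891048 = 0.57661080
  P(H|E) = 0.53770032 / 0.57661080 = 0.9325

Update 3:
  P(E) = 0.6516 × 0.9325 + 0.2226 × 0.0675 = 0.60761700 + 0.01502550 = 0.62264250
  P(H|E) = 0.60761700 / 0.62264250 = 0.9759

Final posterior: 0.9759


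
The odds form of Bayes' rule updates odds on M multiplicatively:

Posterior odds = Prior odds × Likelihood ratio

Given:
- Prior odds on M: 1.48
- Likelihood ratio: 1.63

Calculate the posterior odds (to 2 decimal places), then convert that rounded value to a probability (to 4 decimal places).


Step 1: Calculate posterior odds
Posterior odds = Prior odds × LR
               = 1.48 × 1.63
               = 2.41

Step 2: Convert to probability
P(M|E) = Posterior odds / (1 + Posterior odds)
       = 2.41 / (1 + 2.41)
       = 2.41 / 3.41
       = 0.7067

The evidence increased P(M) from 0.5968 to 0.7067.


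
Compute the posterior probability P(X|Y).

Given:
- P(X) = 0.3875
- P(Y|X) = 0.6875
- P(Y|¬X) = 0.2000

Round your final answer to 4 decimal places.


Bayes' theorem: P(X|Y) = P(Y|X) × P(X) / P(Y)

Step 1: Calculate P(Y) using law of total probability
P(Y) = P(Y|X)P(X) + P(Y|¬X)P(¬X)
     = 0.6875 × 0.3875 + 0.2000 × 0.6125
     = 0.26640625 + 0.12250000
     = 0.38890625

Step 2: Apply Bayes' theorem
P(X|Y) = P(Y|X) × P(X) / P(Y)
       = 0.26640625 / 0.38890625
       = 0.6850


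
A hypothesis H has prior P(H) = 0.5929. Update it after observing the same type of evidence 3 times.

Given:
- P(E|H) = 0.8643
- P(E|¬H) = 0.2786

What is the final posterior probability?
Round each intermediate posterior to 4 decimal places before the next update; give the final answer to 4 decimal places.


Sequential Bayesian updating:

Initial prior: P(H) = 0.5929

Update 1:
  P(E) = 0.8643 × 0.5929 + 0.2786 × 0.4071 = 0.51244347 + 0.11341806 = 0.62586153
  P(H|E) = 0.51244347 / 0.62586153 = 0.8188

Update 2:
  P(E) = 0.8643 × 0.8188 + 0.2786 × 0.1812 = 0.70768884 + 0.05048232 = 0.75817116
  P(H|E) = 0.70768884 / 0.75817116 = 0.9334

Update 3:
  P(E) = 0.8643 × 0.9334 + 0.2786 × 0.0666 = 0.80673762 + 0.01855476 = 0.82529238
  P(H|E) = 0.80673762 / 0.82529238 = 0.9775

Final posterior: 0.9775


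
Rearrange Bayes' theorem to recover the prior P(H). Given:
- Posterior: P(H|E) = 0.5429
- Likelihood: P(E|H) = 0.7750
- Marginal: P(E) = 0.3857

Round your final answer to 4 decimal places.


From Bayes' theorem: P(H|E) = P(E|H) × P(H) / P(E)

Rearranging for P(H):
P(H) = P(H|E) × P(E) / P(E|H)
     = 0.5429 × 0.3857 / 0.7750
     = 0.20939653 / 0.7750
     = 0.2702


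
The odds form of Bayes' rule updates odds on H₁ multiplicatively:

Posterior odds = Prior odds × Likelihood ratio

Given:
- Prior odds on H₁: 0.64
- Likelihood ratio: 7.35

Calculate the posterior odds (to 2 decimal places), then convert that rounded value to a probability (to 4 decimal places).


Step 1: Calculate posterior odds
Posterior odds = Prior odds × LR
               = 0.64 × 7.35
               = 4.70

Step 2: Convert to probability
P(H₁|E) = Posterior odds / (1 + Posterior odds)
       = 4.70 / (1 + 4.70)
       = 4.70 / 5.70
       = 0.8246

The evidence increased P(H₁) from 0.3902 to 0.8246.


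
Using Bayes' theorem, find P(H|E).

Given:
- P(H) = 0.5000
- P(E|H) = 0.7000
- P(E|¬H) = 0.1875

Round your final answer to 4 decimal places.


Bayes' theorem: P(H|E) = P(E|H) × P(H) / P(E)

Step 1: Calculate P(E) using law of total probability
P(E) = P(E|H)P(H) + P(E|¬H)P(¬H)
     = 0.7000 × 0.5000 + 0.1875 × 0.5000
     = 0.35000000 + 0.09375000
     = 0.44375000

Step 2: Apply Bayes' theorem
P(H|E) = P(E|H) × P(H) / P(E)
       = 0.35000000 / 0.44375000
       = 0.7887


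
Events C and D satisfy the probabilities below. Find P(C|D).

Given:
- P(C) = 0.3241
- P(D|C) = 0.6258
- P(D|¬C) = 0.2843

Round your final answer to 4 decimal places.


Bayes' theorem: P(C|D) = P(D|C) × P(C) / P(D)

Step 1: Calculate P(D) using law of total probability
P(D) = P(D|C)P(C) + P(D|¬C)P(¬C)
     = 0.6258 × 0.3241 + 0.2843 × 0.6759
     = 0.20282178 + 0.19215837
     = 0.39498015

Step 2: Apply Bayes' theorem
P(C|D) = P(D|C) × P(C) / P(D)
       = 0.20282178 / 0.39498015
       = 0.5135


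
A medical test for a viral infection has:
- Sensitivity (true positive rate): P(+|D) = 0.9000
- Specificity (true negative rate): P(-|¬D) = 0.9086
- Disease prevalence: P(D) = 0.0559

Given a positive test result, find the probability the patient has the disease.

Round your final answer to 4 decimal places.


Let D = has disease, + = positive test

Given:
- P(D) = 0.0559 (prevalence)
- P(+|D) = 0.9000 (sensitivity)
- P(-|¬D) = 0.9086 (specificity)
- P(+|¬D) = 0.0914 (false positive rate = 1 - specificity)

Step 1: Find P(+)
P(+) = P(+|D)P(D) + P(+|¬D)P(¬D)
     = 0.9000 × 0.0559 + 0.0914 × 0.9441
     = 0.05031000 + 0.08629074
     = 0.13660074

Step 2: Apply Bayes' theorem for P(D|+)
P(D|+) = P(+|D)P(D) / P(+)
       = 0.05031000 / 0.13660074
       = 0.3683


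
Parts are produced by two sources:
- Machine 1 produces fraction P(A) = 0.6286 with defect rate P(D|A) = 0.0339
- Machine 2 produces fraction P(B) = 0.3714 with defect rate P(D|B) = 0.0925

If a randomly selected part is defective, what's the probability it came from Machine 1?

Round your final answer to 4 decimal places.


Let A = from Machine 1, D = defective

Given:
- P(A) = 0.6286, P(B) = 0.3714
- P(D|A) = 0.0339, P(D|B) = 0.0925

Step 1: Find P(D)
P(D) = P(D|A)P(A) + P(D|B)P(B)
     = 0.0339 × 0.6286 + 0.0925 × 0.3714
     = 0.02130954 + 0.03435450
     = 0.05566404

Step 2: Apply Bayes' theorem
P(A|D) = P(D|A)P(A) / P(D)
       = 0.02130954 / 0.05566404
       = 0.3828


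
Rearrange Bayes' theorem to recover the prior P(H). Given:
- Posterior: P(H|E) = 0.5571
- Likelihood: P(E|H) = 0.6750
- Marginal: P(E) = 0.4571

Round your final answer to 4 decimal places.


From Bayes' theorem: P(H|E) = P(E|H) × P(H) / P(E)

Rearranging for P(H):
P(H) = P(H|E) × P(E) / P(E|H)
     = 0.5571 × 0.4571 / 0.6750
     = 0.25465041 / 0.6750
     = 0.3773


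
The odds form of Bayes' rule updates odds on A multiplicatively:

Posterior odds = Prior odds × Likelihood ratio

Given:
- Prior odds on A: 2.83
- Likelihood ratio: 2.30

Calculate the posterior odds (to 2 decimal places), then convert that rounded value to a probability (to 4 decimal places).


Step 1: Calculate posterior odds
Posterior odds = Prior odds × LR
               = 2.83 × 2.30
               = 6.51

Step 2: Convert to probability
P(A|E) = Posterior odds / (1 + Posterior odds)
       = 6.51 / (1 + 6.51)
       = 6.51 / 7.51
       = 0.8668

The evidence increased P(A) from 0.7389 to 0.8668.


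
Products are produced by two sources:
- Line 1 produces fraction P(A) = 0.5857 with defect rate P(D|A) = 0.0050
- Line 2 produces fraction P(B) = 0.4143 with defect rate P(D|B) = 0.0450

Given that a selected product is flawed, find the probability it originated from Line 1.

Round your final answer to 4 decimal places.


Let A = from Line 1, D = flawed

Given:
- P(A) = 0.5857, P(B) = 0.4143
- P(D|A) = 0.0050, P(D|B) = 0.0450

Step 1: Find P(D)
P(D) = P(D|A)P(A) + P(D|B)P(B)
     = 0.0050 × 0.5857 + 0.0450 × 0.4143
     = 0.00292850 + 0.01864350
     = 0.02157200

Step 2: Apply Bayes' theorem
P(A|D) = P(D|A)P(A) / P(D)
       = 0.00292850 / 0.02157200
       = 0.1358


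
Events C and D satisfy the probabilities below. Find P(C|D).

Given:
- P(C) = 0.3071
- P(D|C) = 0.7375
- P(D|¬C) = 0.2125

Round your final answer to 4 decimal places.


Bayes' theorem: P(C|D) = P(D|C) × P(C) / P(D)

Step 1: Calculate P(D) using law of total probability
P(D) = P(D|C)P(C) + P(D|¬C)P(¬C)
     = 0.7375 × 0.3071 + 0.2125 × 0.6929
     = 0.22648625 + 0.14724125
     = 0.37372750

Step 2: Apply Bayes' theorem
P(C|D) = P(D|C) × P(C) / P(D)
       = 0.22648625 / 0.37372750
       = 0.6060


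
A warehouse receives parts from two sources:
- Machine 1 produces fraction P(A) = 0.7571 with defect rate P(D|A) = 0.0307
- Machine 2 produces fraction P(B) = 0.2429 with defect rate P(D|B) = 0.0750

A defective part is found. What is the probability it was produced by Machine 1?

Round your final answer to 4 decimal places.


Let A = from Machine 1, D = defective

Given:
- P(A) = 0.7571, P(B) = 0.2429
- P(D|A) = 0.0307, P(D|B) = 0.0750

Step 1: Find P(D)
P(D) = P(D|A)P(A) + P(D|B)P(B)
     = 0.0307 × 0.7571 + 0.0750 × 0.2429
     = 0.02324297 + 0.01821750
     = 0.04146047

Step 2: Apply Bayes' theorem
P(A|D) = P(D|A)P(A) / P(D)
       = 0.02324297 / 0.04146047
       = 0.5606


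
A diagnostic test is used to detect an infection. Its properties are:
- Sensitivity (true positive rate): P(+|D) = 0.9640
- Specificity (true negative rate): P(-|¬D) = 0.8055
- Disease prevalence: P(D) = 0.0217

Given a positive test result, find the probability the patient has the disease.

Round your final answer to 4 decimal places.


Let D = has disease, + = positive test

Given:
- P(D) = 0.0217 (prevalence)
- P(+|D) = 0.9640 (sensitivity)
- P(-|¬D) = 0.8055 (specificity)
- P(+|¬D) = 0.1945 (false positive rate = 1 - specificity)

Step 1: Find P(+)
P(+) = P(+|D)P(D) + P(+|¬D)P(¬D)
     = 0.9640 × 0.0217 + 0.1945 × 0.9783
     = 0.02091880 + 0.19027935
     = 0.21119815

Step 2: Apply Bayes' theorem for P(D|+)
P(D|+) = P(+|D)P(D) / P(+)
       = 0.02091880 / 0.21119815
       = 0.0990


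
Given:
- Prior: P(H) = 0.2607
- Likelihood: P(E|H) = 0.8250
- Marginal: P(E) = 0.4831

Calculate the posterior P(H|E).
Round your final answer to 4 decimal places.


Using Bayes' theorem:

P(H|E) = P(E|H) × P(H) / P(E)
       = 0.8250 × 0.2607 / 0.4831
       = 0.21507750 / 0.4831
       = 0.4452

The evidence strengthens our belief in H.
Prior: 0.2607 → Posterior: 0.4452


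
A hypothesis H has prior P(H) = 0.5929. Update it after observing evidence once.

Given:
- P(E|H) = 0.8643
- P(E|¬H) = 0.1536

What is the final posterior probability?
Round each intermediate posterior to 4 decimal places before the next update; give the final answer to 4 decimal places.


Sequential Bayesian updating:

Initial prior: P(H) = 0.5929

Update 1:
  P(E) = 0.8643 × 0.5929 + 0.1536 × 0.4071 = 0.51244347 + 0.06253056 = 0.57497403
  P(H|E) = 0.51244347 / 0.57497403 = 0.8912

Final posterior: 0.8912


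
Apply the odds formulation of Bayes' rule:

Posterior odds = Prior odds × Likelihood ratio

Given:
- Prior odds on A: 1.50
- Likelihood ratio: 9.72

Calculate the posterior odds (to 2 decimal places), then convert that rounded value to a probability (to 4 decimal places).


Step 1: Calculate posterior odds
Posterior odds = Prior odds × LR
               = 1.50 × 9.72
               = 14.58

Step 2: Convert to probability
P(A|E) = Posterior odds / (1 + Posterior odds)
       = 14.58 / (1 + 14.58)
       = 14.58 / 15.58
       = 0.9358

The evidence increased P(A) from 0.6000 to 0.9358.


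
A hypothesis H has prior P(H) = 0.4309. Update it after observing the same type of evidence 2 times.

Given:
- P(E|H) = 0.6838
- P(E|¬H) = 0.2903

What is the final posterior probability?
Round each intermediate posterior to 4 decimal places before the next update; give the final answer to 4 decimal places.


Sequential Bayesian updating:

Initial prior: P(H) = 0.4309

Update 1:
  P(E) = 0.6838 × 0.4309 + 0.2903 × 0.5691 = 0.29464942 + 0.16520973 = 0.45985915
  P(H|E) = 0.29464942 / 0.45985915 = 0.6407

Update 2:
  P(E) = 0.6838 × 0.6407 + 0.2903 × 0.3593 = 0.43811066 + 0.10430479 = 0.54241545
  P(H|E) = 0.43811066 / 0.54241545 = 0.8077

Final posterior: 0.8077


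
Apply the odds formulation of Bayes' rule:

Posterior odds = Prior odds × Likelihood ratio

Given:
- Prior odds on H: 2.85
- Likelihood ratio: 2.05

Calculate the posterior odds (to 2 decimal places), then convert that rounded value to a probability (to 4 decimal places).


Step 1: Calculate posterior odds
Posterior odds = Prior odds × LR
               = 2.85 × 2.05
               = 5.84

Step 2: Convert to probability
P(H|E) = Posterior odds / (1 + Posterior odds)
       = 5.84 / (1 + 5.84)
       = 5.84 / 6.84
       = 0.8538

The evidence increased P(H) from 0.7403 to 0.8538.


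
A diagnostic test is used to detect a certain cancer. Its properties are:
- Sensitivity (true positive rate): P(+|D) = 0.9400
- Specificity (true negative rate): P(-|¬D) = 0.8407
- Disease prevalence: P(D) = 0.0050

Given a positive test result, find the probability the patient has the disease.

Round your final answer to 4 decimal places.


Let D = has disease, + = positive test

Given:
- P(D) = 0.0050 (prevalence)
- P(+|D) = 0.9400 (sensitivity)
- P(-|¬D) = 0.8407 (specificity)
- P(+|¬D) = 0.1593 (false positive rate = 1 - specificity)

Step 1: Find P(+)
P(+) = P(+|D)P(D) + P(+|¬D)P(¬D)
     = 0.9400 × 0.0050 + 0.1593 × 0.9950
     = 0.00470000 + 0.15850350
     = 0.16320350

Step 2: Apply Bayes' theorem for P(D|+)
P(D|+) = P(+|D)P(D) / P(+)
       = 0.00470000 / 0.16320350
       = 0.0288


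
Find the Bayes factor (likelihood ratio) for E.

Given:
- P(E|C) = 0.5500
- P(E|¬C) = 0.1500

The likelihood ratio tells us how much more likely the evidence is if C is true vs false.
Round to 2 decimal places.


Likelihood Ratio (LR) = P(E|C) / P(E|¬C)

LR = 0.5500 / 0.1500
   = 3.67

The evidence is 3.67 times more likely if C is true than if C is false.
LR > 1, so observing E raises the odds in favor of C.


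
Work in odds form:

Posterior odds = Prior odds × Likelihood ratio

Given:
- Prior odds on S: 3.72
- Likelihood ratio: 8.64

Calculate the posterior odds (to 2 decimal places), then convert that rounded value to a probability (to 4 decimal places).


Step 1: Calculate posterior odds
Posterior odds = Prior odds × LR
               = 3.72 × 8.64
               = 32.14

Step 2: Convert to probability
P(S|E) = Posterior odds / (1 + Posterior odds)
       = 32.14 / (1 + 32.14)
       = 32.14 / 33.14
       = 0.9698

The evidence increased P(S) from 0.7881 to 0.9698.


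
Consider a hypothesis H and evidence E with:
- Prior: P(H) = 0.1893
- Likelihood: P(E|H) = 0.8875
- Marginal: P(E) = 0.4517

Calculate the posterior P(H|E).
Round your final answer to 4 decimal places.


Using Bayes' theorem:

P(H|E) = P(E|H) × P(H) / P(E)
       = 0.8875 × 0.1893 / 0.4517
       = 0.16800375 / 0.4517
       = 0.3719

The evidence strengthens our belief in H.
Prior: 0.1893 → Posterior: 0.3719


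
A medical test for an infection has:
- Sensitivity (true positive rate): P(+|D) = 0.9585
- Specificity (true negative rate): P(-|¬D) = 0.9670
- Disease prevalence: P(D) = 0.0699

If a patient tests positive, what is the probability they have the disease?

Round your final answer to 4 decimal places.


Let D = has disease, + = positive test

Given:
- P(D) = 0.0699 (prevalence)
- P(+|D) = 0.9585 (sensitivity)
- P(-|¬D) = 0.9670 (specificity)
- P(+|¬D) = 0.0330 (false positive rate = 1 - specificity)

Step 1: Find P(+)
P(+) = P(+|D)P(D) + P(+|¬D)P(¬D)
     = 0.9585 × 0.0699 + 0.0330 × 0.9301
     = 0.06699915 + 0.03069330
     = 0.09769245

Step 2: Apply Bayes' theorem for P(D|+)
P(D|+) = P(+|D)P(D) / P(+)
       = 0.06699915 / 0.09769245
       = 0.6858


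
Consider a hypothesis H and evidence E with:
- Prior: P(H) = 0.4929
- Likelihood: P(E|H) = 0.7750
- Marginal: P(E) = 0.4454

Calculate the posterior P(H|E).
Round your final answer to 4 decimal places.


Using Bayes' theorem:

P(H|E) = P(E|H) × P(H) / P(E)
       = 0.7750 × 0.4929 / 0.4454
       = 0.38199750 / 0.4454
       = 0.8577

The evidence strengthens our belief in H.
Prior: 0.4929 → Posterior: 0.8577


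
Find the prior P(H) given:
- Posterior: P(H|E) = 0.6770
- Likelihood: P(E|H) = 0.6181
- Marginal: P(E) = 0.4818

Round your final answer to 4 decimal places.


From Bayes' theorem: P(H|E) = P(E|H) × P(H) / P(E)

Rearranging for P(H):
P(H) = P(H|E) × P(E) / P(E|H)
     = 0.6770 × 0.4818 / 0.6181
     = 0.32617860 / 0.6181
     = 0.5277


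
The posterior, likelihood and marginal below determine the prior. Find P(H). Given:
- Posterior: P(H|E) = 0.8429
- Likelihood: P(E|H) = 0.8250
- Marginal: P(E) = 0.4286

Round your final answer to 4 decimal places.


From Bayes' theorem: P(H|E) = P(E|H) × P(H) / P(E)

Rearranging for P(H):
P(H) = P(H|E) × P(E) / P(E|H)
     = 0.8429 × 0.4286 / 0.8250
     = 0.36126694 / 0.8250
     = 0.4379


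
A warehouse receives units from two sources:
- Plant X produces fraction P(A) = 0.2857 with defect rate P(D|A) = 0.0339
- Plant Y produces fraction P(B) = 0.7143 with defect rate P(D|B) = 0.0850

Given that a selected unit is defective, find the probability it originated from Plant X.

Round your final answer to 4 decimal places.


Let A = from Plant X, D = defective

Given:
- P(A) = 0.2857, P(B) = 0.7143
- P(D|A) = 0.0339, P(D|B) = 0.0850

Step 1: Find P(D)
P(D) = P(D|A)P(A) + P(D|B)P(B)
     = 0.0339 × 0.2857 + 0.0850 × 0.7143
     = 0.00968523 + 0.06071550
     = 0.07040073

Step 2: Apply Bayes' theorem
P(A|D) = P(D|A)P(A) / P(D)
       = 0.00968523 / 0.07040073
       = 0.1376


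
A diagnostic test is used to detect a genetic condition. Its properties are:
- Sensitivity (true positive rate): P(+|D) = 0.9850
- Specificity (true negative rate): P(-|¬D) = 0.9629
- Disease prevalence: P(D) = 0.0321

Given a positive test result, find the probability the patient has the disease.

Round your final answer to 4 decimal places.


Let D = has disease, + = positive test

Given:
- P(D) = 0.0321 (prevalence)
- P(+|D) = 0.9850 (sensitivity)
- P(-|¬D) = 0.9629 (specificity)
- P(+|¬D) = 0.0371 (false positive rate = 1 - specificity)

Step 1: Find P(+)
P(+) = P(+|D)P(D) + P(+|¬D)P(¬D)
     = 0.9850 × 0.0321 + 0.0371 × 0.9679
     = 0.03161850 + 0.03590909
     = 0.06752759

Step 2: Apply Bayes' theorem for P(D|+)
P(D|+) = P(+|D)P(D) / P(+)
       = 0.03161850 / 0.06752759
       = 0.4682
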